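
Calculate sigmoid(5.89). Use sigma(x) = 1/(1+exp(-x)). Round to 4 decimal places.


sigma(5.89) = 1/(1+e^(-5.89)) = 1/(1+0.002767) = 1/1.002767 = 0.9972.

0.9972


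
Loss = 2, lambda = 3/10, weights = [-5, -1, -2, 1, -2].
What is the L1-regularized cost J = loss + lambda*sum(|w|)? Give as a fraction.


L1 norm = sum(|w|) = 11. J = 2 + 3/10 * 11 = 53/10.

53/10


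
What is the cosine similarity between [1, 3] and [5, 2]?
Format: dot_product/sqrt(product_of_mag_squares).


dot = 11. |a|^2 = 10, |b|^2 = 29. cos = 11/sqrt(290).

11/sqrt(290)


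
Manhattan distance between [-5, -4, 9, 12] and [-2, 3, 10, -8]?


d = sum of absolute differences: |-5--2|=3 + |-4-3|=7 + |9-10|=1 + |12--8|=20 = 31.

31


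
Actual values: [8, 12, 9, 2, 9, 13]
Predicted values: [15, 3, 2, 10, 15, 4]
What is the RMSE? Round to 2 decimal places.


MSE = 60.0000. RMSE = sqrt(60.0000) = 7.75.

7.75


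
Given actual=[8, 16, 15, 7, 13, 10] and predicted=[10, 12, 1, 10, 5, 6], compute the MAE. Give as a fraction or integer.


MAE = (1/6) * (|8-10|=2 + |16-12|=4 + |15-1|=14 + |7-10|=3 + |13-5|=8 + |10-6|=4). Sum = 35. MAE = 35/6.

35/6


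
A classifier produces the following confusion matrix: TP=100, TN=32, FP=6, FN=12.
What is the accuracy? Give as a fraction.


Accuracy = (TP + TN) / (TP + TN + FP + FN) = (100 + 32) / 150 = 22/25.

22/25


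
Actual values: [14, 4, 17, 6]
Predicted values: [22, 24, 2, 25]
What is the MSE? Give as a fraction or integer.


MSE = (1/4) * ((14-22)^2=64 + (4-24)^2=400 + (17-2)^2=225 + (6-25)^2=361). Sum = 1050. MSE = 525/2.

525/2


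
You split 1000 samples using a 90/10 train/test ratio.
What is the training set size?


Test set = 1000 * 10% = 100. Training set = 1000 - 100 = 900.

900


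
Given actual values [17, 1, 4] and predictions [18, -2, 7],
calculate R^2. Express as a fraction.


Mean(y) = 22/3. SS_res = 19. SS_tot = 434/3. R^2 = 1 - 19/(434/3) = 377/434.

377/434


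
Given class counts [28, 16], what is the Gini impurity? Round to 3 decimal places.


Total = 44. Proportions: 28/44, 16/44. sum(p_i^2) = 0.5372. Gini = 1 - 0.5372 = 0.4628, which rounds to 0.463.

0.463


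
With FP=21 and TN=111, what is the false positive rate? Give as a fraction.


FPR = FP / (FP + TN) = 21 / 132 = 7/44.

7/44


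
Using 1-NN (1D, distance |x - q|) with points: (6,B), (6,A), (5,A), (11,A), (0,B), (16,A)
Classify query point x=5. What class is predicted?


Distances: |6-5|=1, |6-5|=1, |5-5|=0, |11-5|=6, |0-5|=5, |16-5|=11. 1 nearest: (5,A). Counts: {'A': 1}. Majority class: A.

A


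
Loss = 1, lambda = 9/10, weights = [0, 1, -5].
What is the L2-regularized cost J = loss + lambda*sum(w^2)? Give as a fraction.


L2 sq norm = sum(w^2) = 26. J = 1 + 9/10 * 26 = 122/5.

122/5


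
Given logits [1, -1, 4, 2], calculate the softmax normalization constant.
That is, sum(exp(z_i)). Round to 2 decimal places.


Denom = e^1=2.7183 + e^-1=0.3679 + e^4=54.5982 + e^2=7.3891. Sum = 65.0735, which rounds to 65.07.

65.07


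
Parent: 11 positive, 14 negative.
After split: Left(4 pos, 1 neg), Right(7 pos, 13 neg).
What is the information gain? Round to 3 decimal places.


H(parent) = 0.9896. H(left) = 0.7219, H(right) = 0.9341. Weighted = (5/25)*0.7219 + (20/25)*0.9341 = 0.8917. IG = 0.9896 - 0.8917 = 0.0979, which rounds to 0.098.

0.098


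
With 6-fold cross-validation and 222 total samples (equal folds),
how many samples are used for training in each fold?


Each validation fold has 222/6 = 37 samples. Training set = 222 - 37 = 185.

185


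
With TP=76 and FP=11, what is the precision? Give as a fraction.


Precision = TP / (TP + FP) = 76 / 87 = 76/87.

76/87


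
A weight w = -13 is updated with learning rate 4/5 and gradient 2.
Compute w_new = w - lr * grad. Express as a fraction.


w_new = -13 - 4/5 * 2 = -13 - 8/5 = -73/5.

-73/5


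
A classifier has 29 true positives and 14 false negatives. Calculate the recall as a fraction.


Recall = TP / (TP + FN) = 29 / 43 = 29/43.

29/43


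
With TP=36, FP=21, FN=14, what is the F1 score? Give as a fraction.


Precision = 36/57 = 12/19. Recall = 36/50 = 18/25. F1 = 2*P*R/(P+R) = 72/107.

72/107


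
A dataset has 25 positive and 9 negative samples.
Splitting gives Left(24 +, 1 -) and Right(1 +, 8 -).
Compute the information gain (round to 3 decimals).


H(parent) = 0.8338. H(left) = 0.2423, H(right) = 0.5033. Weighted = (25/34)*0.2423 + (9/34)*0.5033 = 0.3114. IG = 0.8338 - 0.3114 = 0.5224, which rounds to 0.522.

0.522


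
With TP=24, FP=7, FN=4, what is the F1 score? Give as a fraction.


Precision = 24/31 = 24/31. Recall = 24/28 = 6/7. F1 = 2*P*R/(P+R) = 48/59.

48/59


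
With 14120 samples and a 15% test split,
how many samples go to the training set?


Test set = 14120 * 15% = 2118. Training set = 14120 - 2118 = 12002.

12002


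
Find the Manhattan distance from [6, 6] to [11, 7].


d = sum of absolute differences: |6-11|=5 + |6-7|=1 = 6.

6


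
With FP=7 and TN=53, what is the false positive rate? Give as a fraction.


FPR = FP / (FP + TN) = 7 / 60 = 7/60.

7/60


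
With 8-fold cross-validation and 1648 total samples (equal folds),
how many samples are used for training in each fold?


Each validation fold has 1648/8 = 206 samples. Training set = 1648 - 206 = 1442.

1442


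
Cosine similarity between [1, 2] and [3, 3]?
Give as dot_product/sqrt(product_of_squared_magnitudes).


dot = 9. |a|^2 = 5, |b|^2 = 18. cos = 9/sqrt(90).

9/sqrt(90)


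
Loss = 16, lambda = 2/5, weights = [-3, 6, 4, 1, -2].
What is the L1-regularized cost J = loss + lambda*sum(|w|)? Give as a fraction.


L1 norm = sum(|w|) = 16. J = 16 + 2/5 * 16 = 112/5.

112/5


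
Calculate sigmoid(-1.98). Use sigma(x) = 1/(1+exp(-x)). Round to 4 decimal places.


sigma(-1.98) = 1/(1+e^(1.98)) = 1/(1+7.242743) = 1/8.242743 = 0.1213.

0.1213


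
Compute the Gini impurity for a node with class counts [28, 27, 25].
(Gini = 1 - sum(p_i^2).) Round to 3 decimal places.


Total = 80. Proportions: 28/80, 27/80, 25/80. sum(p_i^2) = 0.3341. Gini = 1 - 0.3341 = 0.6659, which rounds to 0.666.

0.666


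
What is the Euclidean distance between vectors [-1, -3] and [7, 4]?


d = sqrt(sum of squared differences). (-1-7)^2=64, (-3-4)^2=49. Sum = 113.

sqrt(113)


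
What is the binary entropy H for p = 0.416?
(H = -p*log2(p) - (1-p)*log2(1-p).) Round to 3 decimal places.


H = -0.416*log2(0.416) - 0.584*log2(0.584) = 0.980.

0.980


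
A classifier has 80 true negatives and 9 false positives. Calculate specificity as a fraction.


Specificity = TN / (TN + FP) = 80 / 89 = 80/89.

80/89


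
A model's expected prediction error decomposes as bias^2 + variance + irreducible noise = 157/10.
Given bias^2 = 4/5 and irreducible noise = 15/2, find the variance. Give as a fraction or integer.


Total error = bias^2 + variance + irreducible noise. So variance = 157/10 - 4/5 - 15/2 = 37/5.

37/5


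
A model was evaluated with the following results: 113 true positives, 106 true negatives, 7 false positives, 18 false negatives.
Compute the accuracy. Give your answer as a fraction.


Accuracy = (TP + TN) / (TP + TN + FP + FN) = (113 + 106) / 244 = 219/244.

219/244


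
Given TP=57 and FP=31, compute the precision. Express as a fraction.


Precision = TP / (TP + FP) = 57 / 88 = 57/88.

57/88


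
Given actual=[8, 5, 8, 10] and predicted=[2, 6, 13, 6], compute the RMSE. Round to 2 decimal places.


MSE = 19.5000. RMSE = sqrt(19.5000) = 4.42.

4.42


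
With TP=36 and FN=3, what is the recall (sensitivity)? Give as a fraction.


Recall = TP / (TP + FN) = 36 / 39 = 12/13.

12/13


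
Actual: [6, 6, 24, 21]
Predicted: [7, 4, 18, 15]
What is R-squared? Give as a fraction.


Mean(y) = 57/4. SS_res = 77. SS_tot = 1107/4. R^2 = 1 - 77/(1107/4) = 799/1107.

799/1107


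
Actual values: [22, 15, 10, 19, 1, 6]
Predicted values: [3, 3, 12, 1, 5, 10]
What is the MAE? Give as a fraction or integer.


MAE = (1/6) * (|22-3|=19 + |15-3|=12 + |10-12|=2 + |19-1|=18 + |1-5|=4 + |6-10|=4). Sum = 59. MAE = 59/6.

59/6


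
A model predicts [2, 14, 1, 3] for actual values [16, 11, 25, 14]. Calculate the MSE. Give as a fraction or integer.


MSE = (1/4) * ((16-2)^2=196 + (11-14)^2=9 + (25-1)^2=576 + (14-3)^2=121). Sum = 902. MSE = 451/2.

451/2


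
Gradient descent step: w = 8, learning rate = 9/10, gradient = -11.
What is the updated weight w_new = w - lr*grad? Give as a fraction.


w_new = 8 - 9/10 * -11 = 8 - -99/10 = 179/10.

179/10


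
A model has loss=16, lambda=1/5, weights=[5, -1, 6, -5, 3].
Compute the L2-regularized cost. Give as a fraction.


L2 sq norm = sum(w^2) = 96. J = 16 + 1/5 * 96 = 176/5.

176/5


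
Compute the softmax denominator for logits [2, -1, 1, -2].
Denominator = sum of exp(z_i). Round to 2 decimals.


Denom = e^2=7.3891 + e^-1=0.3679 + e^1=2.7183 + e^-2=0.1353. Sum = 10.6106, which rounds to 10.61.

10.61


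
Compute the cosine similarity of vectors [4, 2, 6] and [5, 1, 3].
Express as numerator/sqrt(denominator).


dot = 40. |a|^2 = 56, |b|^2 = 35. cos = 40/sqrt(1960).

40/sqrt(1960)


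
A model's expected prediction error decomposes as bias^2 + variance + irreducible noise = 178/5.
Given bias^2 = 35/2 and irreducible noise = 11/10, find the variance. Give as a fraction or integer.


Total error = bias^2 + variance + irreducible noise. So variance = 178/5 - 35/2 - 11/10 = 17.

17


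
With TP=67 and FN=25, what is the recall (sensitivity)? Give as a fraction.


Recall = TP / (TP + FN) = 67 / 92 = 67/92.

67/92


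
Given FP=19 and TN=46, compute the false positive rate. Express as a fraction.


FPR = FP / (FP + TN) = 19 / 65 = 19/65.

19/65


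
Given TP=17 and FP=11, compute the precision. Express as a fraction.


Precision = TP / (TP + FP) = 17 / 28 = 17/28.

17/28


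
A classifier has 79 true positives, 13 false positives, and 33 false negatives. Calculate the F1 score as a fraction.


Precision = 79/92 = 79/92. Recall = 79/112 = 79/112. F1 = 2*P*R/(P+R) = 79/102.

79/102


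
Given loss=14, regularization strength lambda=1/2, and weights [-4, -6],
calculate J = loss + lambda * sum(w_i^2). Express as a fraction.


L2 sq norm = sum(w^2) = 52. J = 14 + 1/2 * 52 = 40.

40


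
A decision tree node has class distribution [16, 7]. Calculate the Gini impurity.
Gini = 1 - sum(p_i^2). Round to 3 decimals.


Total = 23. Proportions: 16/23, 7/23. sum(p_i^2) = 0.5766. Gini = 1 - 0.5766 = 0.4234, which rounds to 0.423.

0.423


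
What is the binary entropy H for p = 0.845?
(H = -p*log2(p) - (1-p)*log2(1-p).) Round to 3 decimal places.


H = -0.845*log2(0.845) - 0.155*log2(0.155) = 0.622.

0.622


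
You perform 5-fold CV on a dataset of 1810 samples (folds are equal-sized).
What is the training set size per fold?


Each validation fold has 1810/5 = 362 samples. Training set = 1810 - 362 = 1448.

1448


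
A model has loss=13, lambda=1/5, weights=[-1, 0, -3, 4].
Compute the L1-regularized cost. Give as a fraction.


L1 norm = sum(|w|) = 8. J = 13 + 1/5 * 8 = 73/5.

73/5


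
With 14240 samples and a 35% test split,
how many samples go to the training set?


Test set = 14240 * 35% = 4984. Training set = 14240 - 4984 = 9256.

9256


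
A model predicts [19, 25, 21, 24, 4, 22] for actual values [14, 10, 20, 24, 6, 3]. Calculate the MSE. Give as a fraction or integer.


MSE = (1/6) * ((14-19)^2=25 + (10-25)^2=225 + (20-21)^2=1 + (24-24)^2=0 + (6-4)^2=4 + (3-22)^2=361). Sum = 616. MSE = 308/3.

308/3


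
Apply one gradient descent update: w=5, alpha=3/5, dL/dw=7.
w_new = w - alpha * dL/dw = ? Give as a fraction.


w_new = 5 - 3/5 * 7 = 5 - 21/5 = 4/5.

4/5


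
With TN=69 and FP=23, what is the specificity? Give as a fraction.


Specificity = TN / (TN + FP) = 69 / 92 = 3/4.

3/4


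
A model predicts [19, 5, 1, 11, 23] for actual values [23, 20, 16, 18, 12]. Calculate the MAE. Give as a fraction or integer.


MAE = (1/5) * (|23-19|=4 + |20-5|=15 + |16-1|=15 + |18-11|=7 + |12-23|=11). Sum = 52. MAE = 52/5.

52/5


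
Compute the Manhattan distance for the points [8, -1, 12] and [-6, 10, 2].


d = sum of absolute differences: |8--6|=14 + |-1-10|=11 + |12-2|=10 = 35.

35


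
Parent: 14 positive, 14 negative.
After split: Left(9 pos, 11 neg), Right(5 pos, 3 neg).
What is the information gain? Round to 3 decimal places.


H(parent) = 1.0000. H(left) = 0.9928, H(right) = 0.9544. Weighted = (20/28)*0.9928 + (8/28)*0.9544 = 0.9818. IG = 1.0000 - 0.9818 = 0.0182, which rounds to 0.018.

0.018


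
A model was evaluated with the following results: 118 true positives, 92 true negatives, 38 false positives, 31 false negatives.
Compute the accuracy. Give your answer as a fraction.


Accuracy = (TP + TN) / (TP + TN + FP + FN) = (118 + 92) / 279 = 70/93.

70/93


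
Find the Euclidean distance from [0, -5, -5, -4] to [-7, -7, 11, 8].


d = sqrt(sum of squared differences). (0--7)^2=49, (-5--7)^2=4, (-5-11)^2=256, (-4-8)^2=144. Sum = 453.

sqrt(453)


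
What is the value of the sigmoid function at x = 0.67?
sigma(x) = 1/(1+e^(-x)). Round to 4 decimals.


sigma(0.67) = 1/(1+e^(-0.67)) = 1/(1+0.511709) = 1/1.511709 = 0.6615.

0.6615


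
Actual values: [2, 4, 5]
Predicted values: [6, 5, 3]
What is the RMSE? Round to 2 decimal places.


MSE = 7.0000. RMSE = sqrt(7.0000) = 2.65.

2.65


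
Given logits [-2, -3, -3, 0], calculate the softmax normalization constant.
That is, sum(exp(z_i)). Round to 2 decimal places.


Denom = e^-2=0.1353 + e^-3=0.0498 + e^-3=0.0498 + e^0=1.0000. Sum = 1.2349, which rounds to 1.23.

1.23


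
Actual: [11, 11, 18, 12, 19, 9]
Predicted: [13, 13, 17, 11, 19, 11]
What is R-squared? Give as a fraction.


Mean(y) = 40/3. SS_res = 14. SS_tot = 256/3. R^2 = 1 - 14/(256/3) = 107/128.

107/128


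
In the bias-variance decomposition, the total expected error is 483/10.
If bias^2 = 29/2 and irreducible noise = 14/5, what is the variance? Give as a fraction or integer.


Total error = bias^2 + variance + irreducible noise. So variance = 483/10 - 29/2 - 14/5 = 31.

31


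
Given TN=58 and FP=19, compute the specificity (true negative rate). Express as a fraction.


Specificity = TN / (TN + FP) = 58 / 77 = 58/77.

58/77


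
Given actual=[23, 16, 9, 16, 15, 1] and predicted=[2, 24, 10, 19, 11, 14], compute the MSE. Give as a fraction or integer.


MSE = (1/6) * ((23-2)^2=441 + (16-24)^2=64 + (9-10)^2=1 + (16-19)^2=9 + (15-11)^2=16 + (1-14)^2=169). Sum = 700. MSE = 350/3.

350/3


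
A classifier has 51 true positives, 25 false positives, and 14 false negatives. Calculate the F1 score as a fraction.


Precision = 51/76 = 51/76. Recall = 51/65 = 51/65. F1 = 2*P*R/(P+R) = 34/47.

34/47


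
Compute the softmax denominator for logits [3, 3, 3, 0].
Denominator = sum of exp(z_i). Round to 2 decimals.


Denom = e^3=20.0855 + e^3=20.0855 + e^3=20.0855 + e^0=1.0000. Sum = 61.2565, which rounds to 61.26.

61.26


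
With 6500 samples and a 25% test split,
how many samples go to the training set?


Test set = 6500 * 25% = 1625. Training set = 6500 - 1625 = 4875.

4875


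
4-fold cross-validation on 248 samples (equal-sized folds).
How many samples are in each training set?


Each validation fold has 248/4 = 62 samples. Training set = 248 - 62 = 186.

186


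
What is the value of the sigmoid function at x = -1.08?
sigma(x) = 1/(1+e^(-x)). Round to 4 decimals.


sigma(-1.08) = 1/(1+e^(1.08)) = 1/(1+2.944680) = 1/3.944680 = 0.2535.

0.2535


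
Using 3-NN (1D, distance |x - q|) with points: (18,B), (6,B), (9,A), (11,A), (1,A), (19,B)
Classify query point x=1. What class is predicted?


Distances: |18-1|=17, |6-1|=5, |9-1|=8, |11-1|=10, |1-1|=0, |19-1|=18. 3 nearest: (1,A), (6,B), (9,A). Counts: {'A': 2, 'B': 1}. Majority class: A.

A


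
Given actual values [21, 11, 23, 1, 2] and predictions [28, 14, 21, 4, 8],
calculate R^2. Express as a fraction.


Mean(y) = 58/5. SS_res = 107. SS_tot = 2116/5. R^2 = 1 - 107/(2116/5) = 1581/2116.

1581/2116


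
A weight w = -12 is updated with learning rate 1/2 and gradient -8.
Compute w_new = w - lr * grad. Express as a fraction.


w_new = -12 - 1/2 * -8 = -12 - -4 = -8.

-8


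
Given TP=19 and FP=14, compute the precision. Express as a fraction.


Precision = TP / (TP + FP) = 19 / 33 = 19/33.

19/33


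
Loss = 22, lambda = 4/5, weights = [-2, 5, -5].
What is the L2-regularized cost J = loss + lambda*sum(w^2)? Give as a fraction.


L2 sq norm = sum(w^2) = 54. J = 22 + 4/5 * 54 = 326/5.

326/5


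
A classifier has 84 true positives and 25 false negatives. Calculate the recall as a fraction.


Recall = TP / (TP + FN) = 84 / 109 = 84/109.

84/109


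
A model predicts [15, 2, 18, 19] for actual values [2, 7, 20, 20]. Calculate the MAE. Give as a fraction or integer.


MAE = (1/4) * (|2-15|=13 + |7-2|=5 + |20-18|=2 + |20-19|=1). Sum = 21. MAE = 21/4.

21/4


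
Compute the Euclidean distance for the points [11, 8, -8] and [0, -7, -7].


d = sqrt(sum of squared differences). (11-0)^2=121, (8--7)^2=225, (-8--7)^2=1. Sum = 347.

sqrt(347)


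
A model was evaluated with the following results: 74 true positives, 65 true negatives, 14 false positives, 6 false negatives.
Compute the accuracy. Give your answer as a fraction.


Accuracy = (TP + TN) / (TP + TN + FP + FN) = (74 + 65) / 159 = 139/159.

139/159


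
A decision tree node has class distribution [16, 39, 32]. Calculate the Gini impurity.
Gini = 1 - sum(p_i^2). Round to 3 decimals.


Total = 87. Proportions: 16/87, 39/87, 32/87. sum(p_i^2) = 0.3701. Gini = 1 - 0.3701 = 0.6299, which rounds to 0.630.

0.630


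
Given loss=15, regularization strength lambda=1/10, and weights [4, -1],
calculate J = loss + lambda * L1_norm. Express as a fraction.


L1 norm = sum(|w|) = 5. J = 15 + 1/10 * 5 = 31/2.

31/2


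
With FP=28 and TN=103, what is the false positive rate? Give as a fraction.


FPR = FP / (FP + TN) = 28 / 131 = 28/131.

28/131


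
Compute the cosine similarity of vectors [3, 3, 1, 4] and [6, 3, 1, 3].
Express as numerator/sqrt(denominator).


dot = 40. |a|^2 = 35, |b|^2 = 55. cos = 40/sqrt(1925).

40/sqrt(1925)


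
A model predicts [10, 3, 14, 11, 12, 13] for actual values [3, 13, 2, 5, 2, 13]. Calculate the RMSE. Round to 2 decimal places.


MSE = 71.5000. RMSE = sqrt(71.5000) = 8.46.

8.46


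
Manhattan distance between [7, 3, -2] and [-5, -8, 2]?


d = sum of absolute differences: |7--5|=12 + |3--8|=11 + |-2-2|=4 = 27.

27


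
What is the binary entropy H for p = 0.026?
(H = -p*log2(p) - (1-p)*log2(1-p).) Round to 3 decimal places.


H = -0.026*log2(0.026) - 0.974*log2(0.974) = 0.174.

0.174


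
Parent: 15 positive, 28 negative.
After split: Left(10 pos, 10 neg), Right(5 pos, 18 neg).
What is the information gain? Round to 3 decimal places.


H(parent) = 0.9330. H(left) = 1.0000, H(right) = 0.7554. Weighted = (20/43)*1.0000 + (23/43)*0.7554 = 0.8692. IG = 0.9330 - 0.8692 = 0.0638, which rounds to 0.064.

0.064


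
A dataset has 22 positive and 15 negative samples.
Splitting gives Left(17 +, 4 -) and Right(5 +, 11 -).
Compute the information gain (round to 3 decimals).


H(parent) = 0.9740. H(left) = 0.7025, H(right) = 0.8960. Weighted = (21/37)*0.7025 + (16/37)*0.8960 = 0.7862. IG = 0.9740 - 0.7862 = 0.1878, which rounds to 0.188.

0.188


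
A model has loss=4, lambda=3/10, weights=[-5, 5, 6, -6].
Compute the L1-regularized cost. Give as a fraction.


L1 norm = sum(|w|) = 22. J = 4 + 3/10 * 22 = 53/5.

53/5


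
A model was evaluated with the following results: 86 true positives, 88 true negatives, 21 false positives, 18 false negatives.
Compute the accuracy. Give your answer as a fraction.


Accuracy = (TP + TN) / (TP + TN + FP + FN) = (86 + 88) / 213 = 58/71.

58/71


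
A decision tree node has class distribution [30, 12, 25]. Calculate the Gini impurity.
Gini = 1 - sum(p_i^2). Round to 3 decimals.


Total = 67. Proportions: 30/67, 12/67, 25/67. sum(p_i^2) = 0.3718. Gini = 1 - 0.3718 = 0.6282, which rounds to 0.628.

0.628


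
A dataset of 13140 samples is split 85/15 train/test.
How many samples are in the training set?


Test set = 13140 * 15% = 1971. Training set = 13140 - 1971 = 11169.

11169


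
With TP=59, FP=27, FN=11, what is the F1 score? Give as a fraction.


Precision = 59/86 = 59/86. Recall = 59/70 = 59/70. F1 = 2*P*R/(P+R) = 59/78.

59/78


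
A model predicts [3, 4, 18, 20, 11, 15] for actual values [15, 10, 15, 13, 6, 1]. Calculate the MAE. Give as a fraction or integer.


MAE = (1/6) * (|15-3|=12 + |10-4|=6 + |15-18|=3 + |13-20|=7 + |6-11|=5 + |1-15|=14). Sum = 47. MAE = 47/6.

47/6


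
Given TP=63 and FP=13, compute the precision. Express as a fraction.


Precision = TP / (TP + FP) = 63 / 76 = 63/76.

63/76


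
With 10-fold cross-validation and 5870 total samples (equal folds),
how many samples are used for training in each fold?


Each validation fold has 5870/10 = 587 samples. Training set = 5870 - 587 = 5283.

5283


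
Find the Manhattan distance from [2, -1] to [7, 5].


d = sum of absolute differences: |2-7|=5 + |-1-5|=6 = 11.

11


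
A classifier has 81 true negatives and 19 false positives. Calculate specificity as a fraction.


Specificity = TN / (TN + FP) = 81 / 100 = 81/100.

81/100


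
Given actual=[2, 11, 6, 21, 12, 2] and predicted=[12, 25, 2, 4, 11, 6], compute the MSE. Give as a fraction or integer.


MSE = (1/6) * ((2-12)^2=100 + (11-25)^2=196 + (6-2)^2=16 + (21-4)^2=289 + (12-11)^2=1 + (2-6)^2=16). Sum = 618. MSE = 103.

103


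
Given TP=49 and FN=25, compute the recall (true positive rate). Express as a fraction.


Recall = TP / (TP + FN) = 49 / 74 = 49/74.

49/74


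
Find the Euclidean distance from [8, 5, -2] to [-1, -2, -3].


d = sqrt(sum of squared differences). (8--1)^2=81, (5--2)^2=49, (-2--3)^2=1. Sum = 131.

sqrt(131)


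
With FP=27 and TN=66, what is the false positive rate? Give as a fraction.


FPR = FP / (FP + TN) = 27 / 93 = 9/31.

9/31


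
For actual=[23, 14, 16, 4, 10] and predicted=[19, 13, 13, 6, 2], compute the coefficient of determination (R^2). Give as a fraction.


Mean(y) = 67/5. SS_res = 94. SS_tot = 996/5. R^2 = 1 - 94/(996/5) = 263/498.

263/498


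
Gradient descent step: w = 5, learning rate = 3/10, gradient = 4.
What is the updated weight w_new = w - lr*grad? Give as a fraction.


w_new = 5 - 3/10 * 4 = 5 - 6/5 = 19/5.

19/5


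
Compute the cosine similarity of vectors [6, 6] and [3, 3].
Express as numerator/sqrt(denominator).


dot = 36. |a|^2 = 72, |b|^2 = 18. cos = 36/sqrt(1296).

36/sqrt(1296)


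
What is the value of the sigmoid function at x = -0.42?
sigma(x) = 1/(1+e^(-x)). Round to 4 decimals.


sigma(-0.42) = 1/(1+e^(0.42)) = 1/(1+1.521962) = 1/2.521962 = 0.3965.

0.3965


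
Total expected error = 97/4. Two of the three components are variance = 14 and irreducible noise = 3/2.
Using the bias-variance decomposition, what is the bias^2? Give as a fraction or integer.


Total error = bias^2 + variance + irreducible noise. So bias^2 = 97/4 - 14 - 3/2 = 35/4.

35/4


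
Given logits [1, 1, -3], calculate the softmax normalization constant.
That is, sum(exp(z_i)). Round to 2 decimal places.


Denom = e^1=2.7183 + e^1=2.7183 + e^-3=0.0498. Sum = 5.4864, which rounds to 5.49.

5.49


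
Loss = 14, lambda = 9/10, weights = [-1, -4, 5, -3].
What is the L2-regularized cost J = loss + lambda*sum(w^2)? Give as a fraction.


L2 sq norm = sum(w^2) = 51. J = 14 + 9/10 * 51 = 599/10.

599/10


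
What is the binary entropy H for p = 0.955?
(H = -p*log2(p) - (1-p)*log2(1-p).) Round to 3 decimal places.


H = -0.955*log2(0.955) - 0.045*log2(0.045) = 0.265.

0.265


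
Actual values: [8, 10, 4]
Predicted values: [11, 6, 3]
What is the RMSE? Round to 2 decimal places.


MSE = 8.6667. RMSE = sqrt(8.6667) = 2.94.

2.94


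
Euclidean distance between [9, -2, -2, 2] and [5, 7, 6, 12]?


d = sqrt(sum of squared differences). (9-5)^2=16, (-2-7)^2=81, (-2-6)^2=64, (2-12)^2=100. Sum = 261.

sqrt(261)


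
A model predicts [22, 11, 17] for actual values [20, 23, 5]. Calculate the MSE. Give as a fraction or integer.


MSE = (1/3) * ((20-22)^2=4 + (23-11)^2=144 + (5-17)^2=144). Sum = 292. MSE = 292/3.

292/3


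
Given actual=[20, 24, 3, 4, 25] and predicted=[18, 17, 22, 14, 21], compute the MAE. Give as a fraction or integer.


MAE = (1/5) * (|20-18|=2 + |24-17|=7 + |3-22|=19 + |4-14|=10 + |25-21|=4). Sum = 42. MAE = 42/5.

42/5


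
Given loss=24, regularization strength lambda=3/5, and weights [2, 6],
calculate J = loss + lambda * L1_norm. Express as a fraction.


L1 norm = sum(|w|) = 8. J = 24 + 3/5 * 8 = 144/5.

144/5


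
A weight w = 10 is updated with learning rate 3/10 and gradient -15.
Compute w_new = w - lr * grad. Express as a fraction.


w_new = 10 - 3/10 * -15 = 10 - -9/2 = 29/2.

29/2


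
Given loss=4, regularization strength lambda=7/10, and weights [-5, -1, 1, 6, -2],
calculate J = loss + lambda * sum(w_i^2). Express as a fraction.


L2 sq norm = sum(w^2) = 67. J = 4 + 7/10 * 67 = 509/10.

509/10


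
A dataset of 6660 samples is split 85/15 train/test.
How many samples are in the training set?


Test set = 6660 * 15% = 999. Training set = 6660 - 999 = 5661.

5661


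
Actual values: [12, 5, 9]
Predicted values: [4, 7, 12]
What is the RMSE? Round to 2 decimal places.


MSE = 25.6667. RMSE = sqrt(25.6667) = 5.07.

5.07


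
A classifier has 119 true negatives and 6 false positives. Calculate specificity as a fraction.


Specificity = TN / (TN + FP) = 119 / 125 = 119/125.

119/125


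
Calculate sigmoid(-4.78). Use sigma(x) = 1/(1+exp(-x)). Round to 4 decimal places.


sigma(-4.78) = 1/(1+e^(4.78)) = 1/(1+119.104350) = 1/120.104350 = 0.0083.

0.0083


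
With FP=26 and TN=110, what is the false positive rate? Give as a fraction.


FPR = FP / (FP + TN) = 26 / 136 = 13/68.

13/68


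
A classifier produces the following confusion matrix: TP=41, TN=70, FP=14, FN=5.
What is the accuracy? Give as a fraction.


Accuracy = (TP + TN) / (TP + TN + FP + FN) = (41 + 70) / 130 = 111/130.

111/130


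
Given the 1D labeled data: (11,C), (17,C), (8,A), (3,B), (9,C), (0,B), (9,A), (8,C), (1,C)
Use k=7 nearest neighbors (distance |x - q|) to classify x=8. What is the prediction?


Distances: |11-8|=3, |17-8|=9, |8-8|=0, |3-8|=5, |9-8|=1, |0-8|=8, |9-8|=1, |8-8|=0, |1-8|=7. 7 nearest: (8,A), (8,C), (9,A), (9,C), (11,C), (3,B), (1,C). Counts: {'A': 2, 'C': 4, 'B': 1}. Majority class: C.

C


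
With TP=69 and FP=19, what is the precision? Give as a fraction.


Precision = TP / (TP + FP) = 69 / 88 = 69/88.

69/88


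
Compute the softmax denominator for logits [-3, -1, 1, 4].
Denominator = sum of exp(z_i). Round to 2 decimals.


Denom = e^-3=0.0498 + e^-1=0.3679 + e^1=2.7183 + e^4=54.5982. Sum = 57.7342, which rounds to 57.73.

57.73


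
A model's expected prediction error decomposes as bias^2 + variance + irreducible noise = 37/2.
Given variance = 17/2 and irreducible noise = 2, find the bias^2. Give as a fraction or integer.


Total error = bias^2 + variance + irreducible noise. So bias^2 = 37/2 - 17/2 - 2 = 8.

8


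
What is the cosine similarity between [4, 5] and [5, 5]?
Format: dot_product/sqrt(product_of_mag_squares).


dot = 45. |a|^2 = 41, |b|^2 = 50. cos = 45/sqrt(2050).

45/sqrt(2050)


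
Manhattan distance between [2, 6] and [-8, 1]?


d = sum of absolute differences: |2--8|=10 + |6-1|=5 = 15.

15


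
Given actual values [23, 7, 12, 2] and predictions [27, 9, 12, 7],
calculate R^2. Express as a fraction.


Mean(y) = 11. SS_res = 45. SS_tot = 242. R^2 = 1 - 45/(242) = 197/242.

197/242


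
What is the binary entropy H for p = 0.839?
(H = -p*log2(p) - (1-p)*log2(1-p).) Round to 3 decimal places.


H = -0.839*log2(0.839) - 0.161*log2(0.161) = 0.637.

0.637


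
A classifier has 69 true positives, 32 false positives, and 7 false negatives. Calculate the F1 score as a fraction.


Precision = 69/101 = 69/101. Recall = 69/76 = 69/76. F1 = 2*P*R/(P+R) = 46/59.

46/59


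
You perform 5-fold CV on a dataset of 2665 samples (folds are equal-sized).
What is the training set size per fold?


Each validation fold has 2665/5 = 533 samples. Training set = 2665 - 533 = 2132.

2132


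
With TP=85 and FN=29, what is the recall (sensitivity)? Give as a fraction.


Recall = TP / (TP + FN) = 85 / 114 = 85/114.

85/114


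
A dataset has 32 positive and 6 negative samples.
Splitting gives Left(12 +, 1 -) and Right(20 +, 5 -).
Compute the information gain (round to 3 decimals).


H(parent) = 0.6292. H(left) = 0.3912, H(right) = 0.7219. Weighted = (13/38)*0.3912 + (25/38)*0.7219 = 0.6088. IG = 0.6292 - 0.6088 = 0.0204, which rounds to 0.020.

0.020


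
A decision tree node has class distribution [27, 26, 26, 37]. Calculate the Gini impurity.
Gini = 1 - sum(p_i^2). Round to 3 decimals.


Total = 116. Proportions: 27/116, 26/116, 26/116, 37/116. sum(p_i^2) = 0.2564. Gini = 1 - 0.2564 = 0.7436, which rounds to 0.744.

0.744


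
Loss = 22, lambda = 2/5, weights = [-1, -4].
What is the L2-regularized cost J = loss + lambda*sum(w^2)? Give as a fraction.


L2 sq norm = sum(w^2) = 17. J = 22 + 2/5 * 17 = 144/5.

144/5


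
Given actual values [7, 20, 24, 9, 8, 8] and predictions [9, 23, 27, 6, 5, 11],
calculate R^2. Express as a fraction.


Mean(y) = 38/3. SS_res = 49. SS_tot = 814/3. R^2 = 1 - 49/(814/3) = 667/814.

667/814


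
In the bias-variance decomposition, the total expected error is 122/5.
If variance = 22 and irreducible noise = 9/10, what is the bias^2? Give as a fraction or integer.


Total error = bias^2 + variance + irreducible noise. So bias^2 = 122/5 - 22 - 9/10 = 3/2.

3/2


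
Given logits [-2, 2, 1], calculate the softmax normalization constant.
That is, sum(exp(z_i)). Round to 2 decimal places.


Denom = e^-2=0.1353 + e^2=7.3891 + e^1=2.7183. Sum = 10.2427, which rounds to 10.24.

10.24


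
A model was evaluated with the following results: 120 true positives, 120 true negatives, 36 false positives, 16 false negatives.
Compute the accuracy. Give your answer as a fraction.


Accuracy = (TP + TN) / (TP + TN + FP + FN) = (120 + 120) / 292 = 60/73.

60/73


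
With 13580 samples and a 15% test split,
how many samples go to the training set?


Test set = 13580 * 15% = 2037. Training set = 13580 - 2037 = 11543.

11543


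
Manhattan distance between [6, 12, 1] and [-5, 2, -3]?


d = sum of absolute differences: |6--5|=11 + |12-2|=10 + |1--3|=4 = 25.

25


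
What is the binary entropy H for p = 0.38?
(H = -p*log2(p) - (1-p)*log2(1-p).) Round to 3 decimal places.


H = -0.38*log2(0.38) - 0.62*log2(0.62) = 0.958.

0.958


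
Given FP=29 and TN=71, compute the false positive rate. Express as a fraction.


FPR = FP / (FP + TN) = 29 / 100 = 29/100.

29/100


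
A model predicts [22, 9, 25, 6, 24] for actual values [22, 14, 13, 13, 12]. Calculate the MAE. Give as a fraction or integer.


MAE = (1/5) * (|22-22|=0 + |14-9|=5 + |13-25|=12 + |13-6|=7 + |12-24|=12). Sum = 36. MAE = 36/5.

36/5


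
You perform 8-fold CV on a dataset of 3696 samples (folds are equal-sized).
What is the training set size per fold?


Each validation fold has 3696/8 = 462 samples. Training set = 3696 - 462 = 3234.

3234


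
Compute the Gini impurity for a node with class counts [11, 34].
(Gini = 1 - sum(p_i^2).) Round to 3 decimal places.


Total = 45. Proportions: 11/45, 34/45. sum(p_i^2) = 0.6306. Gini = 1 - 0.6306 = 0.3694, which rounds to 0.369.

0.369


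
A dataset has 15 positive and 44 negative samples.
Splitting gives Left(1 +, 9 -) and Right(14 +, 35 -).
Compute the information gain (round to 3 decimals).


H(parent) = 0.8179. H(left) = 0.4690, H(right) = 0.8631. Weighted = (10/59)*0.4690 + (49/59)*0.8631 = 0.7963. IG = 0.8179 - 0.7963 = 0.0216, which rounds to 0.022.

0.022


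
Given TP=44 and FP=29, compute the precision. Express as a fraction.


Precision = TP / (TP + FP) = 44 / 73 = 44/73.

44/73


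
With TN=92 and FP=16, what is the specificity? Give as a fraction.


Specificity = TN / (TN + FP) = 92 / 108 = 23/27.

23/27


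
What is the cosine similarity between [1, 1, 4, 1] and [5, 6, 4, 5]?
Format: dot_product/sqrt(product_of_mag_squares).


dot = 32. |a|^2 = 19, |b|^2 = 102. cos = 32/sqrt(1938).

32/sqrt(1938)


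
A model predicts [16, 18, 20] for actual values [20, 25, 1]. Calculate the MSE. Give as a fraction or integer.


MSE = (1/3) * ((20-16)^2=16 + (25-18)^2=49 + (1-20)^2=361). Sum = 426. MSE = 142.

142


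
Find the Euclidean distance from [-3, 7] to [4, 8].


d = sqrt(sum of squared differences). (-3-4)^2=49, (7-8)^2=1. Sum = 50.

sqrt(50)


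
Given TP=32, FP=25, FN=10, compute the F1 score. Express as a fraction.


Precision = 32/57 = 32/57. Recall = 32/42 = 16/21. F1 = 2*P*R/(P+R) = 64/99.

64/99


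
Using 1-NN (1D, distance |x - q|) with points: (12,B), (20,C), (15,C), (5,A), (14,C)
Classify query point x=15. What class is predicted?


Distances: |12-15|=3, |20-15|=5, |15-15|=0, |5-15|=10, |14-15|=1. 1 nearest: (15,C). Counts: {'C': 1}. Majority class: C.

C


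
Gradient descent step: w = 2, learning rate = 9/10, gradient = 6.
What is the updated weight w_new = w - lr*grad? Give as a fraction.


w_new = 2 - 9/10 * 6 = 2 - 27/5 = -17/5.

-17/5


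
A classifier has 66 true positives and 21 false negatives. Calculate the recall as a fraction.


Recall = TP / (TP + FN) = 66 / 87 = 22/29.

22/29


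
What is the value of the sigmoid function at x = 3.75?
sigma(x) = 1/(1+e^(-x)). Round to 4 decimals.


sigma(3.75) = 1/(1+e^(-3.75)) = 1/(1+0.023518) = 1/1.023518 = 0.9770.

0.9770


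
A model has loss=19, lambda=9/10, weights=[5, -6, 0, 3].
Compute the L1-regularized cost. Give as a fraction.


L1 norm = sum(|w|) = 14. J = 19 + 9/10 * 14 = 158/5.

158/5


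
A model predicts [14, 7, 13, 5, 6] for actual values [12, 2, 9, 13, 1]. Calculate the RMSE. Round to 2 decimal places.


MSE = 26.8000. RMSE = sqrt(26.8000) = 5.18.

5.18


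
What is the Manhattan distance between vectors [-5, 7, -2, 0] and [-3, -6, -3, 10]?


d = sum of absolute differences: |-5--3|=2 + |7--6|=13 + |-2--3|=1 + |0-10|=10 = 26.

26


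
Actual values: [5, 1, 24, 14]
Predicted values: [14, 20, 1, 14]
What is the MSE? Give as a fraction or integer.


MSE = (1/4) * ((5-14)^2=81 + (1-20)^2=361 + (24-1)^2=529 + (14-14)^2=0). Sum = 971. MSE = 971/4.

971/4


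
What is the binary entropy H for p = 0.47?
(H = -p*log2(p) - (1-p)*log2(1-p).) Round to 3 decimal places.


H = -0.47*log2(0.47) - 0.53*log2(0.53) = 0.997.

0.997


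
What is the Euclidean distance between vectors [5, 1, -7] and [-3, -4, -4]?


d = sqrt(sum of squared differences). (5--3)^2=64, (1--4)^2=25, (-7--4)^2=9. Sum = 98.

sqrt(98)


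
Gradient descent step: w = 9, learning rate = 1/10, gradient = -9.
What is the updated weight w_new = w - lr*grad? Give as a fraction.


w_new = 9 - 1/10 * -9 = 9 - -9/10 = 99/10.

99/10


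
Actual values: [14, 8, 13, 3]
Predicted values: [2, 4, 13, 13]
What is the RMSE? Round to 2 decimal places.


MSE = 65.0000. RMSE = sqrt(65.0000) = 8.06.

8.06


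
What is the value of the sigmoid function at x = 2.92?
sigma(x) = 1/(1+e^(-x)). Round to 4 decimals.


sigma(2.92) = 1/(1+e^(-2.92)) = 1/(1+0.053934) = 1/1.053934 = 0.9488.

0.9488


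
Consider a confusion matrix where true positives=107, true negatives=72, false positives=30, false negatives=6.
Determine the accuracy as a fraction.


Accuracy = (TP + TN) / (TP + TN + FP + FN) = (107 + 72) / 215 = 179/215.

179/215


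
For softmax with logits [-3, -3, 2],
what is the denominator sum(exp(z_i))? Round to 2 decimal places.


Denom = e^-3=0.0498 + e^-3=0.0498 + e^2=7.3891. Sum = 7.4887, which rounds to 7.49.

7.49


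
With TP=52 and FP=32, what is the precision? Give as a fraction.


Precision = TP / (TP + FP) = 52 / 84 = 13/21.

13/21


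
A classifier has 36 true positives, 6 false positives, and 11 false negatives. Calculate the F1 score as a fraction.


Precision = 36/42 = 6/7. Recall = 36/47 = 36/47. F1 = 2*P*R/(P+R) = 72/89.

72/89


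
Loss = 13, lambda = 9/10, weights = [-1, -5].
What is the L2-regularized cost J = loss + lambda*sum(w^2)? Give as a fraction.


L2 sq norm = sum(w^2) = 26. J = 13 + 9/10 * 26 = 182/5.

182/5


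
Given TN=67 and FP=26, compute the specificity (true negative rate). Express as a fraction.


Specificity = TN / (TN + FP) = 67 / 93 = 67/93.

67/93


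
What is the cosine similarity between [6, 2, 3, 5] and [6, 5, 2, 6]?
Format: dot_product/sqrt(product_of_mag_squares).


dot = 82. |a|^2 = 74, |b|^2 = 101. cos = 82/sqrt(7474).

82/sqrt(7474)


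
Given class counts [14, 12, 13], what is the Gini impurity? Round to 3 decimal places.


Total = 39. Proportions: 14/39, 12/39, 13/39. sum(p_i^2) = 0.3346. Gini = 1 - 0.3346 = 0.6654, which rounds to 0.665.

0.665


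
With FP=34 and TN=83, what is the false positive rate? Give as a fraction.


FPR = FP / (FP + TN) = 34 / 117 = 34/117.

34/117


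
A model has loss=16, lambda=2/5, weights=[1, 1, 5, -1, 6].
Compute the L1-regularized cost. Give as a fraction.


L1 norm = sum(|w|) = 14. J = 16 + 2/5 * 14 = 108/5.

108/5


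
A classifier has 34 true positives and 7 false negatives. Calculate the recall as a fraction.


Recall = TP / (TP + FN) = 34 / 41 = 34/41.

34/41


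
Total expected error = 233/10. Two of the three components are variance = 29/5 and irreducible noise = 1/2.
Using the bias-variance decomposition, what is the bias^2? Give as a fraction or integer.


Total error = bias^2 + variance + irreducible noise. So bias^2 = 233/10 - 29/5 - 1/2 = 17.

17


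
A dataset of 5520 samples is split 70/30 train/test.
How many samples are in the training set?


Test set = 5520 * 30% = 1656. Training set = 5520 - 1656 = 3864.

3864


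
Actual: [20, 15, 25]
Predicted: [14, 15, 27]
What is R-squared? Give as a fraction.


Mean(y) = 20. SS_res = 40. SS_tot = 50. R^2 = 1 - 40/(50) = 1/5.

1/5


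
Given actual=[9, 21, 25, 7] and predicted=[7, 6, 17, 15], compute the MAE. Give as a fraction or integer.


MAE = (1/4) * (|9-7|=2 + |21-6|=15 + |25-17|=8 + |7-15|=8). Sum = 33. MAE = 33/4.

33/4


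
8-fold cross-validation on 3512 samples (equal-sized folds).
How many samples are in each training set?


Each validation fold has 3512/8 = 439 samples. Training set = 3512 - 439 = 3073.

3073


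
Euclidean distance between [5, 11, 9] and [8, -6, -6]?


d = sqrt(sum of squared differences). (5-8)^2=9, (11--6)^2=289, (9--6)^2=225. Sum = 523.

sqrt(523)


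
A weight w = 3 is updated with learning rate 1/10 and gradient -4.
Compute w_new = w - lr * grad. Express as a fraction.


w_new = 3 - 1/10 * -4 = 3 - -2/5 = 17/5.

17/5


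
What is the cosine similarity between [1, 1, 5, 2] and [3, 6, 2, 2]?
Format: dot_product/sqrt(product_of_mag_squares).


dot = 23. |a|^2 = 31, |b|^2 = 53. cos = 23/sqrt(1643).

23/sqrt(1643)


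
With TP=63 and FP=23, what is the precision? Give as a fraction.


Precision = TP / (TP + FP) = 63 / 86 = 63/86.

63/86


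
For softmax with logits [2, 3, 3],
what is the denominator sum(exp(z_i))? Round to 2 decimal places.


Denom = e^2=7.3891 + e^3=20.0855 + e^3=20.0855. Sum = 47.5601, which rounds to 47.56.

47.56
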